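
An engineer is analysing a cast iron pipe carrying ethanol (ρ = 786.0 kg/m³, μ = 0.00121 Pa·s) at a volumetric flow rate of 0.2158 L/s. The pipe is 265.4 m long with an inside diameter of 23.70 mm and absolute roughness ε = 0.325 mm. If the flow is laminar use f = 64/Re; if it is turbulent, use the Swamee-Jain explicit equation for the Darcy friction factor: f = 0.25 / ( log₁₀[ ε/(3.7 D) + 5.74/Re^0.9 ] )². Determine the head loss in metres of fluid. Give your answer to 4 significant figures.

Q = 0.2158 L/s = 0.2158/1000 = 0.0002158 m³/s.
Cross-sectional area A = πD²/4 = π(0.0237)²/4 = 0.0004412 m²; mean velocity V = Q/A = 0.0002158/0.0004412 = 0.4892 m/s.
Reynolds number Re = ρVD/μ = 786 · 0.4892 · 0.0237 / 0.00121 = 7531.
Re > 4000 → turbulent. Relative roughness ε/D = 0.000325/0.0237 = 0.0137. Swamee-Jain: f = 0.25/(log₁₀[0.0137/3.7 + 5.74/7531^0.9])² = 0.25/(log₁₀[0.00371 + 0.00186])² = 0.25/(-2.254)² = 0.04919.
Darcy-Weisbach: ΔP = f(L/D)(ρV²/2) = 0.04919·(265.4/0.0237)·(786·0.4892²/2) = 0.04919·1.12e+04·94.04 = 5.18e+04 Pa.
Head loss h_f = ΔP/(ρg) = 5.18e+04/(786·9.81) = 6.719 m.

h_f ≈ 6.719 m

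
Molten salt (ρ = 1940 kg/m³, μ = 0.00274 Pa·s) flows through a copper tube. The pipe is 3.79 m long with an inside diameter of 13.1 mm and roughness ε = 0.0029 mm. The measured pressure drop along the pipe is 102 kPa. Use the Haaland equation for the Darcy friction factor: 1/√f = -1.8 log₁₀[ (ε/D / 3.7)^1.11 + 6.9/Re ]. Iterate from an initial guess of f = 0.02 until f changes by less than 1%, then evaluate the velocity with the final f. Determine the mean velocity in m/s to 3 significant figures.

Rearranging Darcy-Weisbach: V = √(2·ΔP·D/(f·L·ρ)). With ε/D = 2.9e-06/0.0131 = 0.000221, iterate starting from f = 0.02:
  f = 0.02 → V = √(2·1.02e+05·0.0131/(0.02·3.79·1940)) = 4.263 m/s; Re = ρVD/μ = 3.954e+04; f → 0.02243
  f = 0.02243 → V = 4.026 m/s; Re = 3.734e+04; f → 0.0227
  f = 0.0227 → V = 4.002 m/s; Re = 3.712e+04; f → 0.02273
Converged (Δf/f < 1%). With the final f = 0.02273: V = √(2·1.02e+05·0.0131/(0.02273·3.79·1940)) = 3.999 m/s.

V ≈ 4.00 m/s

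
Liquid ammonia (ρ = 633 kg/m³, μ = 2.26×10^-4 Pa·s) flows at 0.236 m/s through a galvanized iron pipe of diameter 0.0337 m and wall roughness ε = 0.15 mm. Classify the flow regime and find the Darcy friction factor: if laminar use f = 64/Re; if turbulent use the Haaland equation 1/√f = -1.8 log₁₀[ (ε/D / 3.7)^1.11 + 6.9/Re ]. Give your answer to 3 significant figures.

Re = ρVD/μ = 633·0.236·0.0337/0.000226 = 2.228e+04.
Re > 4000 → turbulent. ε/D = 0.00015/0.0337 = 0.00445; Haaland: 1/√f = -1.8 log₁₀[0.000574 + 0.00031] = 5.496, so f = 0.0331.

f ≈ 0.0331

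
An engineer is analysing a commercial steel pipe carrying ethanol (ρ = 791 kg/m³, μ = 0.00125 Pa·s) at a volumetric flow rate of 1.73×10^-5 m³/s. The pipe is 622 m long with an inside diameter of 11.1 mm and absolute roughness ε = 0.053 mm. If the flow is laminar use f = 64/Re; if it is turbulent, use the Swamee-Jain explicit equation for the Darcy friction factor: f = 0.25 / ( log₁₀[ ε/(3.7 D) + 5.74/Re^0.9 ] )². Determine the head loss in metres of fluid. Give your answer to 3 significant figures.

Cross-sectional area A = πD²/4 = π(0.0111)²/4 = 9.677e-05 m²; mean velocity V = Q/A = 1.73e-05/9.677e-05 = 0.1788 m/s.
Reynolds number Re = ρVD/μ = 791 · 0.1788 · 0.0111 / 0.00125 = 1256.
Re < 2300 → laminar flow, so f = 64/Re = 64/1256 = 0.05097 (the turbulent correlation is not needed).
Darcy-Weisbach: ΔP = f(L/D)(ρV²/2) = 0.05097·(622/0.0111)·(791·0.1788²/2) = 0.05097·5.604e+04·12.64 = 3.61e+04 Pa.
Head loss h_f = ΔP/(ρg) = 3.61e+04/(791·9.81) = 4.65 m.

h_f ≈ 4.65 m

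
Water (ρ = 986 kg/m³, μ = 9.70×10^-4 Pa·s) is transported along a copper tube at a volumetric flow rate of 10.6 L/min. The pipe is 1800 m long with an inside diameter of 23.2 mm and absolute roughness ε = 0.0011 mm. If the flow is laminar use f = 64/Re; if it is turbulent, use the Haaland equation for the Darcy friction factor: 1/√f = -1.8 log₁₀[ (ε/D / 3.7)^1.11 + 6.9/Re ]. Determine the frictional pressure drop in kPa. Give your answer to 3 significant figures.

Q = 10.6 L/min = 10.6/60000 = 0.0001767 m³/s.
Cross-sectional area A = πD²/4 = π(0.0232)²/4 = 0.0004227 m²; mean velocity V = Q/A = 0.0001767/0.0004227 = 0.4179 m/s.
Reynolds number Re = ρVD/μ = 986 · 0.4179 · 0.0232 / 0.00097 = 9856.
Re > 4000 → turbulent. Relative roughness ε/D = 1.1e-06/0.0232 = 4.74e-05. Haaland: 1/√f = -1.8 log₁₀[(4.74e-05/3.7)^1.11 + 6.9/9856] = -1.8 log₁₀[3.71e-06 + 0.0007] = 5.675, so f = 0.03106.
Darcy-Weisbach: ΔP = f(L/D)(ρV²/2) = 0.03106·(1800/0.0232)·(986·0.4179²/2) = 0.03106·7.759e+04·86.1 = 2.075e+05 Pa.
ΔP = 2.075e+05 Pa = 207 kPa.

ΔP ≈ 207 kPa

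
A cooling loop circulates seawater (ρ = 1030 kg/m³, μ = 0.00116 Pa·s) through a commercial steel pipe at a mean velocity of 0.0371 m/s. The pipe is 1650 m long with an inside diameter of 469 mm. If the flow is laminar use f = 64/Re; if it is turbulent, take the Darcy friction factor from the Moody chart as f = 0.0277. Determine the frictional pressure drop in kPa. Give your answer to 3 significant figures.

ΔP ≈ 0.0691 kPa

Reynolds number Re = ρVD/μ = 1030 · 0.0371 · 0.469 / 0.00116 = 1.545e+04.
Re > 4000 → turbulent; use the Moody-chart value f = 0.0277.
Darcy-Weisbach: ΔP = f(L/D)(ρV²/2) = 0.0277·(1650/0.469)·(1030·0.0371²/2) = 0.0277·3518·0.7089 = 69.08 Pa.
ΔP = 69.08 Pa = 0.0691 kPa.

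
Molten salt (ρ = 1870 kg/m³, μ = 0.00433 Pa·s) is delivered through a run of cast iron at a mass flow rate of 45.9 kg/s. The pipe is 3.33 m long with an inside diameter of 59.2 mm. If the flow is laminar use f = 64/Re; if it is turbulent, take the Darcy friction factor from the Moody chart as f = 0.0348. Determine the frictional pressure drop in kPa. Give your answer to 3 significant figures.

A = πD²/4 = π(0.0592)²/4 = 0.002753 m²; mean velocity V = ṁ/(ρA) = 45.9/(1870 · 0.002753) = 8.917 m/s.
Reynolds number Re = ρVD/μ = 1870 · 8.917 · 0.0592 / 0.00433 = 2.28e+05.
Re > 4000 → turbulent; use the Moody-chart value f = 0.0348.
Darcy-Weisbach: ΔP = f(L/D)(ρV²/2) = 0.0348·(3.33/0.0592)·(1870·8.917²/2) = 0.0348·56.25·7.435e+04 = 1.455e+05 Pa.
ΔP = 1.455e+05 Pa = 146 kPa.

ΔP ≈ 146 kPa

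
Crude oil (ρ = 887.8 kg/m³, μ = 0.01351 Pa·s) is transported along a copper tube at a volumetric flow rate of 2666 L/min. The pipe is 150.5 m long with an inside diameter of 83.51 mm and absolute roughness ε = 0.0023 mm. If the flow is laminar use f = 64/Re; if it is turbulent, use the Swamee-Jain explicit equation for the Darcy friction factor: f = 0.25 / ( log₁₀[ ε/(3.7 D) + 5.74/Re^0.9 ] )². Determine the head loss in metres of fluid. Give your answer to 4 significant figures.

Q = 2666 L/min = 2666/60000 = 0.04443 m³/s.
Cross-sectional area A = πD²/4 = π(0.08351)²/4 = 0.005477 m²; mean velocity V = Q/A = 0.04443/0.005477 = 8.112 m/s.
Reynolds number Re = ρVD/μ = 887.8 · 8.112 · 0.08351 / 0.0135 = 4.452e+04.
Re > 4000 → turbulent. Relative roughness ε/D = 2.3e-06/0.08351 = 2.75e-05. Swamee-Jain: f = 0.25/(log₁₀[2.75e-05/3.7 + 5.74/4.452e+04^0.9])² = 0.25/(log₁₀[7.44e-06 + 0.000376])² = 0.25/(-3.416)² = 0.02142.
Darcy-Weisbach: ΔP = f(L/D)(ρV²/2) = 0.02142·(150.5/0.08351)·(887.8·8.112²/2) = 0.02142·1802·2.921e+04 = 1.128e+06 Pa.
Head loss h_f = ΔP/(ρg) = 1.128e+06/(887.8·9.81) = 129.5 m.

h_f ≈ 129.5 m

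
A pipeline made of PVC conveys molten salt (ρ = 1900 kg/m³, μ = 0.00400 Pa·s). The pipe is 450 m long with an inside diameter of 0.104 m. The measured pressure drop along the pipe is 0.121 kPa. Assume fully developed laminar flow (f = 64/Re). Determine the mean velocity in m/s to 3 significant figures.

For laminar flow, f = 64/Re with Re = ρVD/μ, so Darcy-Weisbach reduces to ΔP = 32μLV/D². Solving for V: V = ΔP·D²/(32μL) = 121·(0.104)²/(32·0.004·450) = 0.02272 m/s.
Check: Re = ρVD/μ = 1900·0.02272·0.104/0.004 = 1122 < 2300, so the laminar assumption holds.

V ≈ 0.0227 m/s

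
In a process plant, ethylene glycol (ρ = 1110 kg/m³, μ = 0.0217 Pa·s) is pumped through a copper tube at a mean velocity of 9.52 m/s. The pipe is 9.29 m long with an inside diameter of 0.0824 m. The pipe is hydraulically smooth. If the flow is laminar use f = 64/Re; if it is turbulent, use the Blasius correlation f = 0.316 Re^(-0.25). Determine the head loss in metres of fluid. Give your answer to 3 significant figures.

Reynolds number Re = ρVD/μ = 1110 · 9.52 · 0.0824 / 0.0217 = 4.013e+04.
Re > 4000 → turbulent. Smooth-pipe (Blasius): f = 0.316 Re^(-0.25) = 0.316/(4.013e+04)^0.25 = 0.02233.
Darcy-Weisbach: ΔP = f(L/D)(ρV²/2) = 0.02233·(9.29/0.0824)·(1110·9.52²/2) = 0.02233·112.7·5.03e+04 = 1.266e+05 Pa.
Head loss h_f = ΔP/(ρg) = 1.266e+05/(1110·9.81) = 11.6 m.

h_f ≈ 11.6 m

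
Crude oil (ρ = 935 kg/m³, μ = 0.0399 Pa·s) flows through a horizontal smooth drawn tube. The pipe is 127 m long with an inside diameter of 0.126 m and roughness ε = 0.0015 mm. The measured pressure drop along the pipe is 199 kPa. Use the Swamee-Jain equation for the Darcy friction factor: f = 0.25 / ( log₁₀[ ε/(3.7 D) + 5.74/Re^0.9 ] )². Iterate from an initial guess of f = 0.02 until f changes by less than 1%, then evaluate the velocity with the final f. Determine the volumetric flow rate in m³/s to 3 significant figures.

Rearranging Darcy-Weisbach: V = √(2·ΔP·D/(f·L·ρ)). With ε/D = 1.5e-06/0.126 = 1.19e-05, iterate starting from f = 0.02:
  f = 0.02 → V = √(2·1.99e+05·0.126/(0.02·127·935)) = 4.595 m/s; Re = ρVD/μ = 1.357e+04; f → 0.02855
  f = 0.02855 → V = 3.846 m/s; Re = 1.136e+04; f → 0.02994
  f = 0.02994 → V = 3.756 m/s; Re = 1.109e+04; f → 0.03013
Converged (Δf/f < 1%). With the final f = 0.03013: V = √(2·1.99e+05·0.126/(0.03013·127·935)) = 3.744 m/s.
Q = V·A = 3.744·(π/4·0.126²) = 0.04668 m³/s = 0.0467 m³/s.

Q ≈ 0.0467 m³/s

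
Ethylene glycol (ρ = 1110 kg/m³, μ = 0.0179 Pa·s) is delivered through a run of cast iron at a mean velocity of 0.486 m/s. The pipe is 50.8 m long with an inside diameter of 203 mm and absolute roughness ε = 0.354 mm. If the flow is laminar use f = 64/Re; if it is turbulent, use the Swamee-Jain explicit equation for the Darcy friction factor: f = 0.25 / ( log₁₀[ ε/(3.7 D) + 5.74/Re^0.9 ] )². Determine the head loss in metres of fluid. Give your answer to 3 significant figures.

h_f ≈ 0.114 m

Reynolds number Re = ρVD/μ = 1110 · 0.486 · 0.203 / 0.0179 = 6118.
Re > 4000 → turbulent. Relative roughness ε/D = 0.000354/0.203 = 0.00174. Swamee-Jain: f = 0.25/(log₁₀[0.00174/3.7 + 5.74/6118^0.9])² = 0.25/(log₁₀[0.000471 + 0.00224])² = 0.25/(-2.566)² = 0.03796.
Darcy-Weisbach: ΔP = f(L/D)(ρV²/2) = 0.03796·(50.8/0.203)·(1110·0.486²/2) = 0.03796·250.2·131.1 = 1245 Pa.
Head loss h_f = ΔP/(ρg) = 1245/(1110·9.81) = 0.114 m.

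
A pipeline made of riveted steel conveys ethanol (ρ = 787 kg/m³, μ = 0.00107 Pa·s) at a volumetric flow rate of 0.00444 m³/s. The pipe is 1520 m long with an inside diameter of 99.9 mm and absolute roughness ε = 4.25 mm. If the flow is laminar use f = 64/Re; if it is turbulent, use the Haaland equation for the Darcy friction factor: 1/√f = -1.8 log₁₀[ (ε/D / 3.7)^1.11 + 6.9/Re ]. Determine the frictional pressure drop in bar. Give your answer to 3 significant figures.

ΔP ≈ 1.29 bar

Cross-sectional area A = πD²/4 = π(0.0999)²/4 = 0.007838 m²; mean velocity V = Q/A = 0.00444/0.007838 = 0.5665 m/s.
Reynolds number Re = ρVD/μ = 787 · 0.5665 · 0.0999 / 0.00107 = 4.162e+04.
Re > 4000 → turbulent. Relative roughness ε/D = 0.00425/0.0999 = 0.0425. Haaland: 1/√f = -1.8 log₁₀[(0.0425/3.7)^1.11 + 6.9/4.162e+04] = -1.8 log₁₀[0.00704 + 0.000166] = 3.857, so f = 0.06723.
Darcy-Weisbach: ΔP = f(L/D)(ρV²/2) = 0.06723·(1520/0.0999)·(787·0.5665²/2) = 0.06723·1.522e+04·126.3 = 1.292e+05 Pa.
ΔP = 1.292e+05 Pa = 1.29 bar.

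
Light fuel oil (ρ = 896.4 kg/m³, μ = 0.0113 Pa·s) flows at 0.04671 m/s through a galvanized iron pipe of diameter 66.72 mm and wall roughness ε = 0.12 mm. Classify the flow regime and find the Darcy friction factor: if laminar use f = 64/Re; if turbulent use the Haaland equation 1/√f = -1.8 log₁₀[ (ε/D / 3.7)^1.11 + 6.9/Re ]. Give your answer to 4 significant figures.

f ≈ 0.2589

Re = ρVD/μ = 896.4·0.04671·0.06672/0.0113 = 247.2.
Re < 2300 → laminar, so f = 64/Re = 0.2589 (roughness is irrelevant in laminar flow).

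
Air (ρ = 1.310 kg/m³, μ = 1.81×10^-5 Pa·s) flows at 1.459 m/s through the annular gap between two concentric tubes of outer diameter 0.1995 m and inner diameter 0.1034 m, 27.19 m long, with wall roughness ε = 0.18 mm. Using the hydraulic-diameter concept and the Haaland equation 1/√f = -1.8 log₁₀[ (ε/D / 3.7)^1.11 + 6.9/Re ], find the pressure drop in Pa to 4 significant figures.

Hydraulic diameter D_h = 4A/P = D_o - D_i = 0.1995 - 0.1034 = 0.0961 m.
Re = ρVD_h/μ = 1.31·1.459·0.0961/1.81e-05 = 1.015e+04.
ε/D_h = 0.00018/0.0961 = 0.00187; Haaland gives 1/√f = -1.8 log₁₀[0.00022+0.00068] = 5.483, so f = 0.03327.
ΔP = f(L/D_h)(ρV²/2) = 0.03327·27.19/0.0961·1.394 = 13.12 Pa.

ΔP ≈ 13.12 Pa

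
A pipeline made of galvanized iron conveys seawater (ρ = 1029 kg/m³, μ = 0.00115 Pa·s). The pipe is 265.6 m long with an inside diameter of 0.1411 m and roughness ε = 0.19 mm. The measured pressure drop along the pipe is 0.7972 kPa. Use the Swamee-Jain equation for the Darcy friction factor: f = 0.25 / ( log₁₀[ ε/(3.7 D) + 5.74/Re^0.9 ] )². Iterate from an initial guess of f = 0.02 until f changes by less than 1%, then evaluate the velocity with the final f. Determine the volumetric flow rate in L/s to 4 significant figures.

Rearranging Darcy-Weisbach: V = √(2·ΔP·D/(f·L·ρ)). With ε/D = 0.00019/0.1411 = 0.00135, iterate starting from f = 0.02:
  f = 0.02 → V = √(2·797.2·0.1411/(0.02·265.6·1029)) = 0.2029 m/s; Re = ρVD/μ = 2.561e+04; f → 0.02764
  f = 0.02764 → V = 0.1726 m/s; Re = 2.179e+04; f → 0.0284
  f = 0.0284 → V = 0.1702 m/s; Re = 2.149e+04; f → 0.02847
Converged (Δf/f < 1%). With the final f = 0.02847: V = √(2·797.2·0.1411/(0.02847·265.6·1029)) = 0.17 m/s.
Q = V·A = 0.17·(π/4·0.1411²) = 0.002659 m³/s = 2.659 L/s.

Q ≈ 2.659 L/s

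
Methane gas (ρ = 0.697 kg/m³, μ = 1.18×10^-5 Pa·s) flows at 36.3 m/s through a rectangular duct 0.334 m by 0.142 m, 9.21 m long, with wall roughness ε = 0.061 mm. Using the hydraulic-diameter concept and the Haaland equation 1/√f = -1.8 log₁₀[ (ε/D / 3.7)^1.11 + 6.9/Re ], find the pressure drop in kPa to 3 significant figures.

ΔP ≈ 0.348 kPa

Hydraulic diameter D_h = 4A/P = 4·(0.334·0.142)/(2·(0.334+0.142)) = 0.1897/0.952 = 0.1993 m.
Re = ρVD_h/μ = 0.697·36.3·0.1993/1.18e-05 = 4.273e+05.
ε/D_h = 6.1e-05/0.1993 = 0.000306; Haaland gives 1/√f = -1.8 log₁₀[2.94e-05+1.61e-05] = 7.814, so f = 0.01638.
ΔP = f(L/D_h)(ρV²/2) = 0.01638·9.21/0.1993·459.2 = 347.6 Pa.
ΔP = 0.348 kPa.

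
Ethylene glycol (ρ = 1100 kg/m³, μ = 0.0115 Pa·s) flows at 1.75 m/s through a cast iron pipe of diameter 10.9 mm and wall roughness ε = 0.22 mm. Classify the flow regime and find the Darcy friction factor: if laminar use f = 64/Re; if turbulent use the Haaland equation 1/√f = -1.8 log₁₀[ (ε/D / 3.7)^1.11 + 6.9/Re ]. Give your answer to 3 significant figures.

f ≈ 0.0351

Re = ρVD/μ = 1100·1.75·0.0109/0.0115 = 1825.
Re < 2300 → laminar, so f = 64/Re = 0.03508 (roughness is irrelevant in laminar flow).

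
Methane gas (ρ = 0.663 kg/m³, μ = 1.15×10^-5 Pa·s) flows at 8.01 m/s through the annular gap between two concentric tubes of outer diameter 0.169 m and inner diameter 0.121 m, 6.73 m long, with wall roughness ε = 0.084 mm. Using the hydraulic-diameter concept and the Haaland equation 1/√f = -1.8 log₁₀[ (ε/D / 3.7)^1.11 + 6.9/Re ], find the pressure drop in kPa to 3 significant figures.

Hydraulic diameter D_h = 4A/P = D_o - D_i = 0.169 - 0.121 = 0.048 m.
Re = ρVD_h/μ = 0.663·8.01·0.048/1.15e-05 = 2.217e+04.
ε/D_h = 8.4e-05/0.048 = 0.00175; Haaland gives 1/√f = -1.8 log₁₀[0.000204+0.000311] = 5.919, so f = 0.02855.
ΔP = f(L/D_h)(ρV²/2) = 0.02855·6.73/0.048·21.27 = 85.13 Pa.
ΔP = 0.0851 kPa.

ΔP ≈ 0.0851 kPa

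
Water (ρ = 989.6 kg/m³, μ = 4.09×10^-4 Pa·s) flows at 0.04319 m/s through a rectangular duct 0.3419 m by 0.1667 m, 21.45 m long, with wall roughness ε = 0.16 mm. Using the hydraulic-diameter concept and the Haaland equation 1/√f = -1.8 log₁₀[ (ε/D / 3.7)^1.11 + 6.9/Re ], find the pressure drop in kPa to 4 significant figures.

ΔP ≈ 0.002315 kPa

Hydraulic diameter D_h = 4A/P = 4·(0.3419·0.1667)/(2·(0.3419+0.1667)) = 0.228/1.017 = 0.2241 m.
Re = ρVD_h/μ = 989.6·0.04319·0.2241/0.000409 = 2.342e+04.
ε/D_h = 0.00016/0.2241 = 0.000714; Haaland gives 1/√f = -1.8 log₁₀[7.53e-05+0.000295] = 6.177, so f = 0.02621.
ΔP = f(L/D_h)(ρV²/2) = 0.02621·21.45/0.2241·0.923 = 2.315 Pa.
ΔP = 0.002315 kPa.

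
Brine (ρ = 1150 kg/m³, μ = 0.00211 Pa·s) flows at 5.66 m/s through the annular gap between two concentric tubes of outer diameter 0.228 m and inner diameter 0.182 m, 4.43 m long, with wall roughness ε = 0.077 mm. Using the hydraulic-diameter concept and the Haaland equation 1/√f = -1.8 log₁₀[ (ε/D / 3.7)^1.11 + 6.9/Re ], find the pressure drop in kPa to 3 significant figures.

ΔP ≈ 41.9 kPa

Hydraulic diameter D_h = 4A/P = D_o - D_i = 0.228 - 0.182 = 0.046 m.
Re = ρVD_h/μ = 1150·5.66·0.046/0.00211 = 1.419e+05.
ε/D_h = 7.7e-05/0.046 = 0.00167; Haaland gives 1/√f = -1.8 log₁₀[0.000194+4.86e-05] = 6.507, so f = 0.02362.
ΔP = f(L/D_h)(ρV²/2) = 0.02362·4.43/0.046·1.842e+04 = 4.189e+04 Pa.
ΔP = 41.9 kPa.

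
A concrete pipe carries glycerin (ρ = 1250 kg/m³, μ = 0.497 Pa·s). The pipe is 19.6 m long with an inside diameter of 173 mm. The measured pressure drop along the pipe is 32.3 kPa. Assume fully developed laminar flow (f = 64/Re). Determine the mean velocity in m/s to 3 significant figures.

For laminar flow, f = 64/Re with Re = ρVD/μ, so Darcy-Weisbach reduces to ΔP = 32μLV/D². Solving for V: V = ΔP·D²/(32μL) = 3.23e+04·(0.173)²/(32·0.497·19.6) = 3.101 m/s.
Check: Re = ρVD/μ = 1250·3.101·0.173/0.497 = 1349 < 2300, so the laminar assumption holds.

V ≈ 3.10 m/s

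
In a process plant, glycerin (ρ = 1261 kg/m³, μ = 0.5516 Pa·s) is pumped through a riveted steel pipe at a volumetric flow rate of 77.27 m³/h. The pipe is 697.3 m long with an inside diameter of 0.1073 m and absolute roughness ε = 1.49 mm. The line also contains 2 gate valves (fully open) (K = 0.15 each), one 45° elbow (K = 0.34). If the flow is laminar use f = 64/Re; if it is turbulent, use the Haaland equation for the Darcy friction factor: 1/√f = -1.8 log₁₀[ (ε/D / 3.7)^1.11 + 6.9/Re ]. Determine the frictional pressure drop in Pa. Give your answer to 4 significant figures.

ΔP ≈ 2540000 Pa

Q = 77.27 m³/h = 77.27/3600 = 0.02146 m³/s.
Cross-sectional area A = πD²/4 = π(0.1073)²/4 = 0.009043 m²; mean velocity V = Q/A = 0.02146/0.009043 = 2.374 m/s.
Reynolds number Re = ρVD/μ = 1261 · 2.374 · 0.1073 / 0.552 = 582.3.
Re < 2300 → laminar flow, so f = 64/Re = 64/582.3 = 0.1099 (the turbulent correlation is not needed).
Total minor-loss coefficient ΣK = 2·0.15 + 1·0.34 = 0.64.
ΔP = [f·L/D + ΣK]·(ρV²/2) = [0.1099·697.3/0.1073 + 0.64]·(1261·2.374²/2) = [714.3 + 0.64]·3552 = 2.54e+06 Pa.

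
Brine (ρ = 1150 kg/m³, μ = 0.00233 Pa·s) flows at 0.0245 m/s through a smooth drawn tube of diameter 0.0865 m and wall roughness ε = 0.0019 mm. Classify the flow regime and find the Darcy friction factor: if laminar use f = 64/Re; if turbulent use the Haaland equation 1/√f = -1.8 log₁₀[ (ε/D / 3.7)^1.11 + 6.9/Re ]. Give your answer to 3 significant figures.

f ≈ 0.0612

Re = ρVD/μ = 1150·0.0245·0.0865/0.00233 = 1046.
Re < 2300 → laminar, so f = 64/Re = 0.06119 (roughness is irrelevant in laminar flow).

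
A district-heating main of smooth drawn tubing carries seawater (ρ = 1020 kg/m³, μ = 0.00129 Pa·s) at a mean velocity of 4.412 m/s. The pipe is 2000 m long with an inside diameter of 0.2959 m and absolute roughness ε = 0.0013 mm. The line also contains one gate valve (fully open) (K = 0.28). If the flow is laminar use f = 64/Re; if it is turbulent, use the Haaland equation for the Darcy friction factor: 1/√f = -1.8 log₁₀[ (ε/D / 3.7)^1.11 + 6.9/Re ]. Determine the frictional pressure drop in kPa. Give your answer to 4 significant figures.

Reynolds number Re = ρVD/μ = 1020 · 4.412 · 0.2959 / 0.00129 = 1.032e+06.
Re > 4000 → turbulent. Relative roughness ε/D = 1.3e-06/0.2959 = 4.39e-06. Haaland: 1/√f = -1.8 log₁₀[(4.39e-06/3.7)^1.11 + 6.9/1.032e+06] = -1.8 log₁₀[2.65e-07 + 6.68e-06] = 9.285, so f = 0.0116.
Total minor-loss coefficient ΣK = 1·0.28 = 0.28.
ΔP = [f·L/D + ΣK]·(ρV²/2) = [0.0116·2000/0.2959 + 0.28]·(1020·4.412²/2) = [78.41 + 0.28]·9928 = 7.812e+05 Pa.
ΔP = 7.812e+05 Pa = 781.2 kPa.

ΔP ≈ 781.2 kPa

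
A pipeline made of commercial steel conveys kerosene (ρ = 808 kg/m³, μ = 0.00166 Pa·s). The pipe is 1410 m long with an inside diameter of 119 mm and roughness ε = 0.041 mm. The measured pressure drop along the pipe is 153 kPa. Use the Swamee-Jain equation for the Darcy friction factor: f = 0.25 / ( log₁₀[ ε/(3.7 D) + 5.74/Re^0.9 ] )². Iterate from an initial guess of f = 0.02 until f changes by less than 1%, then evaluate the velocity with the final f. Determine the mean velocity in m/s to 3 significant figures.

V ≈ 1.24 m/s

Rearranging Darcy-Weisbach: V = √(2·ΔP·D/(f·L·ρ)). With ε/D = 4.1e-05/0.119 = 0.000345, iterate starting from f = 0.02:
  f = 0.02 → V = √(2·1.53e+05·0.119/(0.02·1410·808)) = 1.264 m/s; Re = ρVD/μ = 7.322e+04; f → 0.02068
  f = 0.02068 → V = 1.243 m/s; Re = 7.201e+04; f → 0.02073
Converged (Δf/f < 1%). With the final f = 0.02073: V = √(2·1.53e+05·0.119/(0.02073·1410·808)) = 1.242 m/s.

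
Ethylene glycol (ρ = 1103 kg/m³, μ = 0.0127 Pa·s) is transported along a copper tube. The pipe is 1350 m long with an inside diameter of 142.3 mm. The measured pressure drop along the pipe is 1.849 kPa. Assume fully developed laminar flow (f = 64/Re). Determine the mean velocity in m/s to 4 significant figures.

V ≈ 0.06824 m/s

For laminar flow, f = 64/Re with Re = ρVD/μ, so Darcy-Weisbach reduces to ΔP = 32μLV/D². Solving for V: V = ΔP·D²/(32μL) = 1849·(0.1423)²/(32·0.0127·1350) = 0.06824 m/s.
Check: Re = ρVD/μ = 1103·0.06824·0.1423/0.0127 = 843.4 < 2300, so the laminar assumption holds.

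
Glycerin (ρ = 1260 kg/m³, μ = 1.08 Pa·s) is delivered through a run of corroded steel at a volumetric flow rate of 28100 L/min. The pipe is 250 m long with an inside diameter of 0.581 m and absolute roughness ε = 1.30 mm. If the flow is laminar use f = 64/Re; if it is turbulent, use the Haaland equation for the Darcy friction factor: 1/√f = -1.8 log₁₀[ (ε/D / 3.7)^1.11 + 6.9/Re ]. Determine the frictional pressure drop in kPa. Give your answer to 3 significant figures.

Q = 28100 L/min = 28100/60000 = 0.4683 m³/s.
Cross-sectional area A = πD²/4 = π(0.581)²/4 = 0.2651 m²; mean velocity V = Q/A = 0.4683/0.2651 = 1.766 m/s.
Reynolds number Re = ρVD/μ = 1260 · 1.766 · 0.581 / 1.08 = 1197.
Re < 2300 → laminar flow, so f = 64/Re = 64/1197 = 0.05345 (the turbulent correlation is not needed).
Darcy-Weisbach: ΔP = f(L/D)(ρV²/2) = 0.05345·(250/0.581)·(1260·1.766²/2) = 0.05345·430.3·1966 = 4.521e+04 Pa.
ΔP = 4.521e+04 Pa = 45.2 kPa.

ΔP ≈ 45.2 kPa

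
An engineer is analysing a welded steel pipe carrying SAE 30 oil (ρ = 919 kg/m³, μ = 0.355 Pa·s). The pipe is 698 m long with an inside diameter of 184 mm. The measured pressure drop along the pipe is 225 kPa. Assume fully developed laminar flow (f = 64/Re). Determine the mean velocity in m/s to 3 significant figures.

V ≈ 0.961 m/s

For laminar flow, f = 64/Re with Re = ρVD/μ, so Darcy-Weisbach reduces to ΔP = 32μLV/D². Solving for V: V = ΔP·D²/(32μL) = 2.25e+05·(0.184)²/(32·0.355·698) = 0.9607 m/s.
Check: Re = ρVD/μ = 919·0.9607·0.184/0.355 = 457.6 < 2300, so the laminar assumption holds.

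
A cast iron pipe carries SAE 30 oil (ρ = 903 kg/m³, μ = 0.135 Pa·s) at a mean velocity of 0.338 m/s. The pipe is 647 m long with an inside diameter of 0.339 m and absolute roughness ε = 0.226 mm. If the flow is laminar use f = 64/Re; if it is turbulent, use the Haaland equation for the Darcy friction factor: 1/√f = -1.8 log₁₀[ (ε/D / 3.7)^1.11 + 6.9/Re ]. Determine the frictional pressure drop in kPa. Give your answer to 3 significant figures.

Reynolds number Re = ρVD/μ = 903 · 0.338 · 0.339 / 0.135 = 766.4.
Re < 2300 → laminar flow, so f = 64/Re = 64/766.4 = 0.0835 (the turbulent correlation is not needed).
Darcy-Weisbach: ΔP = f(L/D)(ρV²/2) = 0.0835·(647/0.339)·(903·0.338²/2) = 0.0835·1909·51.58 = 8221 Pa.
ΔP = 8221 Pa = 8.22 kPa.

ΔP ≈ 8.22 kPa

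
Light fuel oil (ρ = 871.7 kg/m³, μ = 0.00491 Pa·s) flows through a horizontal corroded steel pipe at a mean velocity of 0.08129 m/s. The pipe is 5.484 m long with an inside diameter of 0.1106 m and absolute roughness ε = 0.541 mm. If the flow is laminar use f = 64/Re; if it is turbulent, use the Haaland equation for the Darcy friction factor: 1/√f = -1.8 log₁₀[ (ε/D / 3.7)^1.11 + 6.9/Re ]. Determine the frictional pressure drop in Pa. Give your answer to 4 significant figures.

Reynolds number Re = ρVD/μ = 871.7 · 0.08129 · 0.1106 / 0.00491 = 1596.
Re < 2300 → laminar flow, so f = 64/Re = 64/1596 = 0.0401 (the turbulent correlation is not needed).
Darcy-Weisbach: ΔP = f(L/D)(ρV²/2) = 0.0401·(5.484/0.1106)·(871.7·0.08129²/2) = 0.0401·49.58·2.88 = 5.726 Pa.

ΔP ≈ 5.726 Pa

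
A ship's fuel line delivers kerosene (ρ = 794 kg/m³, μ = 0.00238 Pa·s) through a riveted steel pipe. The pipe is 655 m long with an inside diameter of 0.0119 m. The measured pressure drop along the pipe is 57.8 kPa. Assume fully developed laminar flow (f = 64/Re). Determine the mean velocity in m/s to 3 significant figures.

V ≈ 0.164 m/s

For laminar flow, f = 64/Re with Re = ρVD/μ, so Darcy-Weisbach reduces to ΔP = 32μLV/D². Solving for V: V = ΔP·D²/(32μL) = 5.78e+04·(0.0119)²/(32·0.00238·655) = 0.1641 m/s.
Check: Re = ρVD/μ = 794·0.1641·0.0119/0.00238 = 651.4 < 2300, so the laminar assumption holds.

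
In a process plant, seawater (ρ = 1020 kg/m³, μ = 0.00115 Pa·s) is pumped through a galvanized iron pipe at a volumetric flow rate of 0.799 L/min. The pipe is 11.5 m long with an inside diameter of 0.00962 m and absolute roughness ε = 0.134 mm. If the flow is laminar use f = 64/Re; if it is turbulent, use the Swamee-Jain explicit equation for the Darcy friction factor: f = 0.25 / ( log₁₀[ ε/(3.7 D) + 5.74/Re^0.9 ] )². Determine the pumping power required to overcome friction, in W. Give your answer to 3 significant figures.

Q = 0.799 L/min = 0.799/60000 = 1.332e-05 m³/s.
Cross-sectional area A = πD²/4 = π(0.00962)²/4 = 7.268e-05 m²; mean velocity V = Q/A = 1.332e-05/7.268e-05 = 0.1832 m/s.
Reynolds number Re = ρVD/μ = 1020 · 0.1832 · 0.00962 / 0.00115 = 1563.
Re < 2300 → laminar flow, so f = 64/Re = 64/1563 = 0.04094 (the turbulent correlation is not needed).
Darcy-Weisbach: ΔP = f(L/D)(ρV²/2) = 0.04094·(11.5/0.00962)·(1020·0.1832²/2) = 0.04094·1195·17.12 = 837.8 Pa.
Pumping power P = QΔP = 1.332e-05·837.8 = 0.01116 W = 0.0112 W.

P ≈ 0.0112 W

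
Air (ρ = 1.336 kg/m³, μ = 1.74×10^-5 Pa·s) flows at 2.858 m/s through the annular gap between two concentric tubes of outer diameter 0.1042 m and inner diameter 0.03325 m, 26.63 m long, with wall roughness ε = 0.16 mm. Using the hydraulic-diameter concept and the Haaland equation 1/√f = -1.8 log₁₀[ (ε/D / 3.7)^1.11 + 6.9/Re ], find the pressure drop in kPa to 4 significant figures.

Hydraulic diameter D_h = 4A/P = D_o - D_i = 0.1042 - 0.03325 = 0.07095 m.
Re = ρVD_h/μ = 1.336·2.858·0.07095/1.74e-05 = 1.557e+04.
ε/D_h = 0.00016/0.07095 = 0.00226; Haaland gives 1/√f = -1.8 log₁₀[0.00027+0.000443] = 5.664, so f = 0.03117.
ΔP = f(L/D_h)(ρV²/2) = 0.03117·26.63/0.07095·5.456 = 63.83 Pa.
ΔP = 0.06383 kPa.

ΔP ≈ 0.06383 kPa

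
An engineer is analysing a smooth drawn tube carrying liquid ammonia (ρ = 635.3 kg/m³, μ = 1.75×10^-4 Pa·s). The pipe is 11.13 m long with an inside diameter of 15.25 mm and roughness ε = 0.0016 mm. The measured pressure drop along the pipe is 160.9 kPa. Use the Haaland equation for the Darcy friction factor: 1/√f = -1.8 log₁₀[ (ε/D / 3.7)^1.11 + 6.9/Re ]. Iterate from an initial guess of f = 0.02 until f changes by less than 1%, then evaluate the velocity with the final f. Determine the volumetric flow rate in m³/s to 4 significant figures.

Rearranging Darcy-Weisbach: V = √(2·ΔP·D/(f·L·ρ)). With ε/D = 1.6e-06/0.01525 = 0.000105, iterate starting from f = 0.02:
  f = 0.02 → V = √(2·1.609e+05·0.01525/(0.02·11.13·635.3)) = 5.891 m/s; Re = ρVD/μ = 3.261e+05; f → 0.0151
  f = 0.0151 → V = 6.78 m/s; Re = 3.753e+05; f → 0.01482
  f = 0.01482 → V = 6.843 m/s; Re = 3.788e+05; f → 0.01481
Converged (Δf/f < 1%). With the final f = 0.01481: V = √(2·1.609e+05·0.01525/(0.01481·11.13·635.3)) = 6.847 m/s.
Q = V·A = 6.847·(π/4·0.01525²) = 0.001251 m³/s = 0.001251 m³/s.

Q ≈ 0.001251 m³/s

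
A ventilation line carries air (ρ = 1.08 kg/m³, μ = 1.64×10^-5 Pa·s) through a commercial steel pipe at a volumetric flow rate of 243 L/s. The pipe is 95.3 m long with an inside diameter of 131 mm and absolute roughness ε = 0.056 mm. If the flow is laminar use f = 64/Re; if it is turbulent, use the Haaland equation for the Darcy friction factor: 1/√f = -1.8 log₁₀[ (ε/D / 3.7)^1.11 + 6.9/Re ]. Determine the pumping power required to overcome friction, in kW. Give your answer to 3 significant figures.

P ≈ 0.581 kW

Q = 243 L/s = 243/1000 = 0.243 m³/s.
Cross-sectional area A = πD²/4 = π(0.131)²/4 = 0.01348 m²; mean velocity V = Q/A = 0.243/0.01348 = 18.03 m/s.
Reynolds number Re = ρVD/μ = 1.08 · 18.03 · 0.131 / 1.64e-05 = 1.555e+05.
Re > 4000 → turbulent. Relative roughness ε/D = 5.6e-05/0.131 = 0.000427. Haaland: 1/√f = -1.8 log₁₀[(0.000427/3.7)^1.11 + 6.9/1.555e+05] = -1.8 log₁₀[4.26e-05 + 4.44e-05] = 7.309, so f = 0.01872.
Darcy-Weisbach: ΔP = f(L/D)(ρV²/2) = 0.01872·(95.3/0.131)·(1.08·18.03²/2) = 0.01872·727.5·175.5 = 2390 Pa.
Pumping power P = QΔP = 0.243·2390 = 580.8 W = 0.581 kW.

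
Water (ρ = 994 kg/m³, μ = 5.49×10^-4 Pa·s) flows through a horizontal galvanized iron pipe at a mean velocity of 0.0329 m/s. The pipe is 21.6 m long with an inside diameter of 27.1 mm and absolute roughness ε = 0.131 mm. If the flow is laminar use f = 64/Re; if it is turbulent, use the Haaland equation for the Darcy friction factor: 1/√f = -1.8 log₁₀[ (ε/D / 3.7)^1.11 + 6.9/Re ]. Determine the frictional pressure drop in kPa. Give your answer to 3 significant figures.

ΔP ≈ 0.0170 kPa

Reynolds number Re = ρVD/μ = 994 · 0.0329 · 0.0271 / 0.000549 = 1614.
Re < 2300 → laminar flow, so f = 64/Re = 64/1614 = 0.03965 (the turbulent correlation is not needed).
Darcy-Weisbach: ΔP = f(L/D)(ρV²/2) = 0.03965·(21.6/0.0271)·(994·0.0329²/2) = 0.03965·797·0.538 = 17 Pa.
ΔP = 17 Pa = 0.0170 kPa.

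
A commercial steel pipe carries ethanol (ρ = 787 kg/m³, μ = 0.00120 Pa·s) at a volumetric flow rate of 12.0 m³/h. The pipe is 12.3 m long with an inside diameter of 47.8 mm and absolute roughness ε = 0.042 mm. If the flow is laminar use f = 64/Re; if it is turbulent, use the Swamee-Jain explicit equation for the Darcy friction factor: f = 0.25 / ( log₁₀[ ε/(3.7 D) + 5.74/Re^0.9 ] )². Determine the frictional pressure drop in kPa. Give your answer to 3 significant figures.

Q = 12.0 m³/h = 12.0/3600 = 0.003333 m³/s.
Cross-sectional area A = πD²/4 = π(0.0478)²/4 = 0.001795 m²; mean velocity V = Q/A = 0.003333/0.001795 = 1.858 m/s.
Reynolds number Re = ρVD/μ = 787 · 1.858 · 0.0478 / 0.0012 = 5.823e+04.
Re > 4000 → turbulent. Relative roughness ε/D = 4.2e-05/0.0478 = 0.000879. Swamee-Jain: f = 0.25/(log₁₀[0.000879/3.7 + 5.74/5.823e+04^0.9])² = 0.25/(log₁₀[0.000237 + 0.000295])² = 0.25/(-3.273)² = 0.02333.
Darcy-Weisbach: ΔP = f(L/D)(ρV²/2) = 0.02333·(12.3/0.0478)·(787·1.858²/2) = 0.02333·257.3·1358 = 8151 Pa.
ΔP = 8151 Pa = 8.15 kPa.

ΔP ≈ 8.15 kPa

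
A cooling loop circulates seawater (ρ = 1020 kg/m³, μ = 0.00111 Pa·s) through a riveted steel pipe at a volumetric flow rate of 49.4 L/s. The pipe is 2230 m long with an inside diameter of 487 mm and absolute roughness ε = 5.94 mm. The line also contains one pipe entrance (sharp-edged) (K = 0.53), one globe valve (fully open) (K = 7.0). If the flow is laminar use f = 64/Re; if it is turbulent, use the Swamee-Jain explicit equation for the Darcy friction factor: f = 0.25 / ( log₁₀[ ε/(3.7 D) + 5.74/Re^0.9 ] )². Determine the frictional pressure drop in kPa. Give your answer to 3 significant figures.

Q = 49.4 L/s = 49.4/1000 = 0.0494 m³/s.
Cross-sectional area A = πD²/4 = π(0.487)²/4 = 0.1863 m²; mean velocity V = Q/A = 0.0494/0.1863 = 0.2652 m/s.
Reynolds number Re = ρVD/μ = 1020 · 0.2652 · 0.487 / 0.00111 = 1.187e+05.
Re > 4000 → turbulent. Relative roughness ε/D = 0.00594/0.487 = 0.0122. Swamee-Jain: f = 0.25/(log₁₀[0.0122/3.7 + 5.74/1.187e+05^0.9])² = 0.25/(log₁₀[0.0033 + 0.000156])² = 0.25/(-2.462)² = 0.04125.
Total minor-loss coefficient ΣK = 1·0.53 + 1·7 = 7.53.
ΔP = [f·L/D + ΣK]·(ρV²/2) = [0.04125·2230/0.487 + 7.53]·(1020·0.2652²/2) = [188.9 + 7.53]·35.87 = 7045 Pa.
ΔP = 7045 Pa = 7.04 kPa.

ΔP ≈ 7.04 kPa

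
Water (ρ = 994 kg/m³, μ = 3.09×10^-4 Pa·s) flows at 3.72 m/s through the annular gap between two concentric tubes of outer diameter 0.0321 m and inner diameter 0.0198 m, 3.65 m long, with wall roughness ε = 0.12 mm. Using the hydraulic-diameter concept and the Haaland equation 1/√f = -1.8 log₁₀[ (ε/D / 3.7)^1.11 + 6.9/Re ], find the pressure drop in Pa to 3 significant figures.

Hydraulic diameter D_h = 4A/P = D_o - D_i = 0.0321 - 0.0198 = 0.0123 m.
Re = ρVD_h/μ = 994·3.72·0.0123/0.000309 = 1.472e+05.
ε/D_h = 0.00012/0.0123 = 0.00976; Haaland gives 1/√f = -1.8 log₁₀[0.00137+4.69e-05] = 5.126, so f = 0.03805.
ΔP = f(L/D_h)(ρV²/2) = 0.03805·3.65/0.0123·6878 = 7.766e+04 Pa.

ΔP ≈ 77700 Pa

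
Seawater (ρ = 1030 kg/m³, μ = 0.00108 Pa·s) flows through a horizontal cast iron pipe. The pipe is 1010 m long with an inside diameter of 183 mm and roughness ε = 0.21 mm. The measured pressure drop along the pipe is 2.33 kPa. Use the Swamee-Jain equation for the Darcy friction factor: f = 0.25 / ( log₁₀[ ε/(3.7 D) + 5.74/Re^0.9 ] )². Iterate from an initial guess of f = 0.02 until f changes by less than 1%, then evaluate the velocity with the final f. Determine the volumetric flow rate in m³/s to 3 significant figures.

Rearranging Darcy-Weisbach: V = √(2·ΔP·D/(f·L·ρ)). With ε/D = 0.00021/0.183 = 0.00115, iterate starting from f = 0.02:
  f = 0.02 → V = √(2·2330·0.183/(0.02·1010·1030)) = 0.2025 m/s; Re = ρVD/μ = 3.533e+04; f → 0.02582
  f = 0.02582 → V = 0.1782 m/s; Re = 3.11e+04; f → 0.02633
  f = 0.02633 → V = 0.1764 m/s; Re = 3.079e+04; f → 0.02637
Converged (Δf/f < 1%). With the final f = 0.02637: V = √(2·2330·0.183/(0.02637·1010·1030)) = 0.1763 m/s.
Q = V·A = 0.1763·(π/4·0.183²) = 0.004637 m³/s = 0.00464 m³/s.

Q ≈ 0.00464 m³/s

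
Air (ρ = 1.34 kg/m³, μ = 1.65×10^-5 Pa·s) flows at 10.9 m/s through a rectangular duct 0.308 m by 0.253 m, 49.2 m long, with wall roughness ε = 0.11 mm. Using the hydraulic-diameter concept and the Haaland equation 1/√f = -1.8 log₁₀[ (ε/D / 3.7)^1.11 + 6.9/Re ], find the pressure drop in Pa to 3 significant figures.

Hydraulic diameter D_h = 4A/P = 4·(0.308·0.253)/(2·(0.308+0.253)) = 0.3117/1.122 = 0.2778 m.
Re = ρVD_h/μ = 1.34·10.9·0.2778/1.65e-05 = 2.459e+05.
ε/D_h = 0.00011/0.2778 = 0.000396; Haaland gives 1/√f = -1.8 log₁₀[3.91e-05+2.81e-05] = 7.511, so f = 0.01773.
ΔP = f(L/D_h)(ρV²/2) = 0.01773·49.2/0.2778·79.6 = 249.9 Pa.

ΔP ≈ 250 Pa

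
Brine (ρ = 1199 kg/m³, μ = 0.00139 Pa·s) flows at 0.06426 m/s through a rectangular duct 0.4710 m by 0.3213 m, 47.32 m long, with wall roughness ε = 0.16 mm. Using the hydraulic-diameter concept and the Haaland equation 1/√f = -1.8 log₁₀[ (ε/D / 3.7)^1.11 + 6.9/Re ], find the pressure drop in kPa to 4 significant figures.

ΔP ≈ 0.008023 kPa

Hydraulic diameter D_h = 4A/P = 4·(0.471·0.3213)/(2·(0.471+0.3213)) = 0.6053/1.585 = 0.382 m.
Re = ρVD_h/μ = 1199·0.06426·0.382/0.00139 = 2.117e+04.
ε/D_h = 0.00016/0.382 = 0.000419; Haaland gives 1/√f = -1.8 log₁₀[4.17e-05+0.000326] = 6.182, so f = 0.02616.
ΔP = f(L/D_h)(ρV²/2) = 0.02616·47.32/0.382·2.476 = 8.023 Pa.
ΔP = 0.008023 kPa.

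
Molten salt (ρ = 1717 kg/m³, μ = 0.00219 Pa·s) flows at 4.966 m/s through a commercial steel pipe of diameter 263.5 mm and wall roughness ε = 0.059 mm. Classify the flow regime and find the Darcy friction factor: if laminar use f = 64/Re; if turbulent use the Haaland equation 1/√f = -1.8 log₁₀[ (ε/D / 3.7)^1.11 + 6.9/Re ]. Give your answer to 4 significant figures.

f ≈ 0.01484

Re = ρVD/μ = 1717·4.966·0.2635/0.00219 = 1.026e+06.
Re > 4000 → turbulent. ε/D = 5.9e-05/0.2635 = 0.000224; Haaland: 1/√f = -1.8 log₁₀[2.08e-05 + 6.73e-06] = 8.209, so f = 0.01484.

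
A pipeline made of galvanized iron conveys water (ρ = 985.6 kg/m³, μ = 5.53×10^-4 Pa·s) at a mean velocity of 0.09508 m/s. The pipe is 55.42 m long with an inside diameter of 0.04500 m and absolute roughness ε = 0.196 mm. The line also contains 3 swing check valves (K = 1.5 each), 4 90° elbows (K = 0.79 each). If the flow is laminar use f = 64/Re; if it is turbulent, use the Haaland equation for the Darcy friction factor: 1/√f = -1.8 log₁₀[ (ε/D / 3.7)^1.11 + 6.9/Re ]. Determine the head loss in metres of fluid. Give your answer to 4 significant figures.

h_f ≈ 0.02534 m

Reynolds number Re = ρVD/μ = 985.6 · 0.09508 · 0.045 / 0.000553 = 7626.
Re > 4000 → turbulent. Relative roughness ε/D = 0.000196/0.045 = 0.00436. Haaland: 1/√f = -1.8 log₁₀[(0.00436/3.7)^1.11 + 6.9/7626] = -1.8 log₁₀[0.000561 + 0.000905] = 5.101, so f = 0.03843.
Total minor-loss coefficient ΣK = 3·1.5 + 4·0.79 = 7.66.
ΔP = [f·L/D + ΣK]·(ρV²/2) = [0.03843·55.42/0.045 + 7.66]·(985.6·0.09508²/2) = [47.33 + 7.66]·4.455 = 245 Pa.
Head loss h_f = ΔP/(ρg) = 245/(985.6·9.81) = 0.02534 m.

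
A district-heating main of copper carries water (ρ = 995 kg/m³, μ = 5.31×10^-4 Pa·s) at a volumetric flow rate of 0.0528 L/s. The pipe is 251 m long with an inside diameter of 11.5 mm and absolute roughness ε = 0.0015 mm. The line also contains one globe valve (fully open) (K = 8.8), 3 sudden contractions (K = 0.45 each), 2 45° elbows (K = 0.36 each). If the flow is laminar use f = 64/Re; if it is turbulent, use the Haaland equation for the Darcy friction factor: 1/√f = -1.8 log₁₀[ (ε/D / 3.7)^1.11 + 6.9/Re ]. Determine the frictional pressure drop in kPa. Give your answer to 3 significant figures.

Q = 0.0528 L/s = 0.0528/1000 = 5.28e-05 m³/s.
Cross-sectional area A = πD²/4 = π(0.0115)²/4 = 0.0001039 m²; mean velocity V = Q/A = 5.28e-05/0.0001039 = 0.5083 m/s.
Reynolds number Re = ρVD/μ = 995 · 0.5083 · 0.0115 / 0.000531 = 1.095e+04.
Re > 4000 → turbulent. Relative roughness ε/D = 1.5e-06/0.0115 = 0.00013. Haaland: 1/√f = -1.8 log₁₀[(0.00013/3.7)^1.11 + 6.9/1.095e+04] = -1.8 log₁₀[1.14e-05 + 0.00063] = 5.747, so f = 0.03027.
Total minor-loss coefficient ΣK = 1·8.8 + 3·0.45 + 2·0.36 = 10.9.
ΔP = [f·L/D + ΣK]·(ρV²/2) = [0.03027·251/0.0115 + 10.9]·(995·0.5083²/2) = [660.8 + 10.9]·128.6 = 8.634e+04 Pa.
ΔP = 8.634e+04 Pa = 86.3 kPa.

ΔP ≈ 86.3 kPa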